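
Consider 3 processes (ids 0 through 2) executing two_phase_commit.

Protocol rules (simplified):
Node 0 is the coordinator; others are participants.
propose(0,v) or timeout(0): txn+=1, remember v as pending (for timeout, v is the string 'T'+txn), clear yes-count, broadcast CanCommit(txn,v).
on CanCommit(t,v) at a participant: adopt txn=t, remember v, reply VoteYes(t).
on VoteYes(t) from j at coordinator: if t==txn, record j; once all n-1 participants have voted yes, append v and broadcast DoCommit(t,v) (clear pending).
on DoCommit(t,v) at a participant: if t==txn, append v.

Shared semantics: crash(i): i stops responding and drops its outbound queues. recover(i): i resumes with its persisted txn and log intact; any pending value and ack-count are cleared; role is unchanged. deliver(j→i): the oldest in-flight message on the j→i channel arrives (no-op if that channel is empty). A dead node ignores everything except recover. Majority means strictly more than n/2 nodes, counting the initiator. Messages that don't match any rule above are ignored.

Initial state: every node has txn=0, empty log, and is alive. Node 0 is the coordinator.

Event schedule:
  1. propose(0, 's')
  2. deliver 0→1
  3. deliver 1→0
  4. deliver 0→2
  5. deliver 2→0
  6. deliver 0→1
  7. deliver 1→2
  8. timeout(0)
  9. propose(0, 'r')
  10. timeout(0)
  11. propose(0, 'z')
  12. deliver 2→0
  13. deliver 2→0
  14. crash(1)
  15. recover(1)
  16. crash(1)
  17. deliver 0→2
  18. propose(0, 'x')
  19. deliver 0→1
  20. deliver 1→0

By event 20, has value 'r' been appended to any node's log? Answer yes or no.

e1 propose(0,'s'): 0[coor,t=1,-]
e2 deliver 0→1: 1[part,t=1,-]
e3 deliver 1→0: ·
e4 deliver 0→2: 2[part,t=1,-]
e5 deliver 2→0: 0[coor,t=1,s]
e6 deliver 0→1: 1[part,t=1,s]
e7 deliver 1→2: ·
e8 timeout(0): 0[coor,t=2,s]
e9 propose(0,'r'): 0[coor,t=3,s]
e10 timeout(0): 0[coor,t=4,s]
e11 propose(0,'z'): 0[coor,t=5,s]
e12 deliver 2→0: ·
e13 deliver 2→0: ·
e14 crash(1): 1[✗part,t=1,s]
e15 recover(1): 1[part,t=1,s]
e16 crash(1): 1[✗part,t=1,s]
e17 deliver 0→2: 2[part,t=1,s]
e18 propose(0,'x'): 0[coor,t=6,s]
e19 deliver 0→1: ·
e20 deliver 1→0: ·

no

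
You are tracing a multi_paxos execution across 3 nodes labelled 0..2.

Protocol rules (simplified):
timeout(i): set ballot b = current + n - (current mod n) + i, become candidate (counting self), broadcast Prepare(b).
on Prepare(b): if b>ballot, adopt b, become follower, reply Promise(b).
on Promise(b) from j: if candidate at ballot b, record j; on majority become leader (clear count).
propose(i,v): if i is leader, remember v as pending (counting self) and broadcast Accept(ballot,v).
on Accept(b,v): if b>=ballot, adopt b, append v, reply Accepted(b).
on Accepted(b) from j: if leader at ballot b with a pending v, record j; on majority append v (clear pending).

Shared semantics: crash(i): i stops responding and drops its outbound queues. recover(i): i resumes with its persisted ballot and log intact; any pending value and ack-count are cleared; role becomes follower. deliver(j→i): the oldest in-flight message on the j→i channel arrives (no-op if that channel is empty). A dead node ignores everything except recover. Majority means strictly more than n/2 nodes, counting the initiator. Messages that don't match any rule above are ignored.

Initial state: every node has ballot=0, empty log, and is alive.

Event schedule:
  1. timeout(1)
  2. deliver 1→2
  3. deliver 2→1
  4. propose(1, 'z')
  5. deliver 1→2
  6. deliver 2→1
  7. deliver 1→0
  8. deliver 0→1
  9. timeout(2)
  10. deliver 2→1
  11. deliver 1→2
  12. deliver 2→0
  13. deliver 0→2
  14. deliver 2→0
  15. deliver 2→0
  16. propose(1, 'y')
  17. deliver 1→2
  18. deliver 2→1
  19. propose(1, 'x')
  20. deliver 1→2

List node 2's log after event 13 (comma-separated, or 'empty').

z

e1 timeout(1): 1[cand,b=4,-]
e2 deliver 1→2: 2[foll,b=4,-]
e3 deliver 2→1: 1[lead,b=4,-]
e4 propose(1,'z'): ·
e5 deliver 1→2: 2[foll,b=4,z]
e6 deliver 2→1: 1[lead,b=4,z]
e7 deliver 1→0: 0[foll,b=4,-]
e8 deliver 0→1: ·
e9 timeout(2): 2[cand,b=8,z]
e10 deliver 2→1: 1[foll,b=8,z]
e11 deliver 1→2: 2[lead,b=8,z]
e12 deliver 2→0: 0[foll,b=8,-]
e13 deliver 0→2: ·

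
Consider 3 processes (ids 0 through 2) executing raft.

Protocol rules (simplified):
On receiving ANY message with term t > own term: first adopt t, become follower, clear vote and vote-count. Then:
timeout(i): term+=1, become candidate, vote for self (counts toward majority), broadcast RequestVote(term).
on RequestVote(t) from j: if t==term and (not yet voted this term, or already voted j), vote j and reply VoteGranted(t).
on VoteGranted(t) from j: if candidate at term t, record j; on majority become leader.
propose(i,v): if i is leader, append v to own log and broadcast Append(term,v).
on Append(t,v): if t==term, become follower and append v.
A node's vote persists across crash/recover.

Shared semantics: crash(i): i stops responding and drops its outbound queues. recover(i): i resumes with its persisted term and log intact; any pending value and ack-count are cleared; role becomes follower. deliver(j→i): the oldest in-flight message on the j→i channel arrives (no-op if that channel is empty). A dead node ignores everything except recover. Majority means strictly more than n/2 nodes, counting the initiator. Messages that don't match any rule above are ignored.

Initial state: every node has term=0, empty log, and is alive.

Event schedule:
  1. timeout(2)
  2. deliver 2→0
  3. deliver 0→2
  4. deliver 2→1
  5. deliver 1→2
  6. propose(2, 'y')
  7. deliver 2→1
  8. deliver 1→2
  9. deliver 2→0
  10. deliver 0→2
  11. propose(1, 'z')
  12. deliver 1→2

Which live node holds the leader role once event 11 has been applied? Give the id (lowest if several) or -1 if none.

step 1 timeout(2): 2={cand,t=1,log=-}
step 2 deliver 2→0: 0={foll,t=1,log=-}
step 3 deliver 0→2: 2={lead,t=1,log=-}
step 4 deliver 2→1: 1={foll,t=1,log=-}
step 5 deliver 1→2: —
step 6 propose(2,'y'): 2={lead,t=1,log=y}
step 7 deliver 2→1: 1={foll,t=1,log=y}
step 8 deliver 1→2: —
step 9 deliver 2→0: 0={foll,t=1,log=y}
step 10 deliver 0→2: —
step 11 propose(1,'z'): —

2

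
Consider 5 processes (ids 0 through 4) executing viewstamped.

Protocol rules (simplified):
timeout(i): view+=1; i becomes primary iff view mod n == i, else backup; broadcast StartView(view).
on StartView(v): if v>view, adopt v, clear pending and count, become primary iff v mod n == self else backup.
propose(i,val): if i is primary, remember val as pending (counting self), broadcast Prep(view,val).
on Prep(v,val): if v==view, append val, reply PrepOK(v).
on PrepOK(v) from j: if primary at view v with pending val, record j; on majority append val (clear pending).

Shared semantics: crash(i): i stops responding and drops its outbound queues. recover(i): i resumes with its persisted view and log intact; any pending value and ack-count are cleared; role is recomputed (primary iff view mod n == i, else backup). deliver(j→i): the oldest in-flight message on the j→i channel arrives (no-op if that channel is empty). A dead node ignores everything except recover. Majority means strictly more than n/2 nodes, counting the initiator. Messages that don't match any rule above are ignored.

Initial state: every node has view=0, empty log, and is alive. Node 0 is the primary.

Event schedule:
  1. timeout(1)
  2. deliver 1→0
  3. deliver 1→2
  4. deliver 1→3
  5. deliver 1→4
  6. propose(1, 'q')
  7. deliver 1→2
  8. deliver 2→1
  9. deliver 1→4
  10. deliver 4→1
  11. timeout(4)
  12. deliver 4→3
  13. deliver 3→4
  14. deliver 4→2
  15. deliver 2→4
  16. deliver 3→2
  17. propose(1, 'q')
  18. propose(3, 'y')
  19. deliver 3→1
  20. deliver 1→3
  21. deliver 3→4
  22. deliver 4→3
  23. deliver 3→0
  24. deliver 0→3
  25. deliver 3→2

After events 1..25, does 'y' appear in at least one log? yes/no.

no

[1] timeout(1) → N1(prim v1 [-])
[2] deliver 1→0 → N0(back v1 [-])
[3] deliver 1→2 → N2(back v1 [-])
[4] deliver 1→3 → N3(back v1 [-])
[5] deliver 1→4 → N4(back v1 [-])
[6] propose(1,'q') → ∅
[7] deliver 1→2 → N2(back v1 [q])
[8] deliver 2→1 → ∅
[9] deliver 1→4 → N4(back v1 [q])
[10] deliver 4→1 → N1(prim v1 [q])
[11] timeout(4) → N4(back v2 [q])
[12] deliver 4→3 → N3(back v2 [-])
[13] deliver 3→4 → ∅
[14] deliver 4→2 → N2(prim v2 [q])
[15] deliver 2→4 → ∅
[16] deliver 3→2 → ∅
[17] propose(1,'q') → ∅
[18] propose(3,'y') → ∅
[19] deliver 3→1 → ∅
[20] deliver 1→3 → ∅
[21] deliver 3→4 → ∅
[22] deliver 4→3 → ∅
[23] deliver 3→0 → ∅
[24] deliver 0→3 → ∅
[25] deliver 3→2 → ∅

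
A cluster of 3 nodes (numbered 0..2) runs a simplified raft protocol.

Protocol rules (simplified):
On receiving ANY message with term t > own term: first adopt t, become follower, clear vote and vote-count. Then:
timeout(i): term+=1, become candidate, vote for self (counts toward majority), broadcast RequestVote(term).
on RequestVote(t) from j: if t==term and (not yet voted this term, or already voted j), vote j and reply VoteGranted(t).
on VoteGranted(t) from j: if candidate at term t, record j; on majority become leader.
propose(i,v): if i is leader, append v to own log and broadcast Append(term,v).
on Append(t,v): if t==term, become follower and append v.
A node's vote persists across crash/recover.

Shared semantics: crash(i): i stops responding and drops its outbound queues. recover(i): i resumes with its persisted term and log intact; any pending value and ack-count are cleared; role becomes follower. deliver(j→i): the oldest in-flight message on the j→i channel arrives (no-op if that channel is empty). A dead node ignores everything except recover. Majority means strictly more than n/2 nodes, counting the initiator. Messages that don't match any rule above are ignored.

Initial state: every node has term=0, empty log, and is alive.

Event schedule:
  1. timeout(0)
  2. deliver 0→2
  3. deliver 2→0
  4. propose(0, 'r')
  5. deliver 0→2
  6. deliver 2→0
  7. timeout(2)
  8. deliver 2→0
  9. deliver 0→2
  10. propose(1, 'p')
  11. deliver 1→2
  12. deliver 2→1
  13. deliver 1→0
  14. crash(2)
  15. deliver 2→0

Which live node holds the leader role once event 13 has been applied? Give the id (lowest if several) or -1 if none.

2

step 1 timeout(0): 0={cand,t=1,log=-}
step 2 deliver 0→2: 2={foll,t=1,log=-}
step 3 deliver 2→0: 0={lead,t=1,log=-}
step 4 propose(0,'r'): 0={lead,t=1,log=r}
step 5 deliver 0→2: 2={foll,t=1,log=r}
step 6 deliver 2→0: —
step 7 timeout(2): 2={cand,t=2,log=r}
step 8 deliver 2→0: 0={foll,t=2,log=r}
step 9 deliver 0→2: 2={lead,t=2,log=r}
step 10 propose(1,'p'): —
step 11 deliver 1→2: —
step 12 deliver 2→1: 1={foll,t=2,log=-}
step 13 deliver 1→0: —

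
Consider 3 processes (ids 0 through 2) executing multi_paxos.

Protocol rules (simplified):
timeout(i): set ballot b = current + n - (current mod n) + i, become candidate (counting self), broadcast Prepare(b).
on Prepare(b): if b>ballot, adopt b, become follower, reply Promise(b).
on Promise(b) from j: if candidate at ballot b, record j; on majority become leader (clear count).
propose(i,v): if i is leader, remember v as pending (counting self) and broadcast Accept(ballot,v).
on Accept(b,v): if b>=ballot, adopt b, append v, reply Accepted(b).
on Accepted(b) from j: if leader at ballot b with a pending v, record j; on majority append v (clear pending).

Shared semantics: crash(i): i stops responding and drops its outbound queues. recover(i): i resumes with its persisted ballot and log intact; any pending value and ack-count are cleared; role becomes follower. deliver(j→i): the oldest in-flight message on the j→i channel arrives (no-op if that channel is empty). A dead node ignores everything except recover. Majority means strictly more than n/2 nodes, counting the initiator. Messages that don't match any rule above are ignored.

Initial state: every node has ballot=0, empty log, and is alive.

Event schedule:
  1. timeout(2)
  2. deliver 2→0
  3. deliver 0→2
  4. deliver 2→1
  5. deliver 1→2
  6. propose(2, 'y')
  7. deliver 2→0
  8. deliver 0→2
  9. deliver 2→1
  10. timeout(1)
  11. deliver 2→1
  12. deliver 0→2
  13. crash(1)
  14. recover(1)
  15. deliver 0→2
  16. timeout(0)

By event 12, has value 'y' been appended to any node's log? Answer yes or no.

yes

1. timeout(2):  <2:cand b5 ->
2. deliver 2→0:  <0:foll b5 ->
3. deliver 0→2:  <2:lead b5 ->
4. deliver 2→1:  <1:foll b5 ->
5. deliver 1→2:  nop
6. propose(2,'y'):  nop
7. deliver 2→0:  <0:foll b5 y>
8. deliver 0→2:  <2:lead b5 y>
9. deliver 2→1:  <1:foll b5 y>
10. timeout(1):  <1:cand b7 y>
11. deliver 2→1:  nop
12. deliver 0→2:  nop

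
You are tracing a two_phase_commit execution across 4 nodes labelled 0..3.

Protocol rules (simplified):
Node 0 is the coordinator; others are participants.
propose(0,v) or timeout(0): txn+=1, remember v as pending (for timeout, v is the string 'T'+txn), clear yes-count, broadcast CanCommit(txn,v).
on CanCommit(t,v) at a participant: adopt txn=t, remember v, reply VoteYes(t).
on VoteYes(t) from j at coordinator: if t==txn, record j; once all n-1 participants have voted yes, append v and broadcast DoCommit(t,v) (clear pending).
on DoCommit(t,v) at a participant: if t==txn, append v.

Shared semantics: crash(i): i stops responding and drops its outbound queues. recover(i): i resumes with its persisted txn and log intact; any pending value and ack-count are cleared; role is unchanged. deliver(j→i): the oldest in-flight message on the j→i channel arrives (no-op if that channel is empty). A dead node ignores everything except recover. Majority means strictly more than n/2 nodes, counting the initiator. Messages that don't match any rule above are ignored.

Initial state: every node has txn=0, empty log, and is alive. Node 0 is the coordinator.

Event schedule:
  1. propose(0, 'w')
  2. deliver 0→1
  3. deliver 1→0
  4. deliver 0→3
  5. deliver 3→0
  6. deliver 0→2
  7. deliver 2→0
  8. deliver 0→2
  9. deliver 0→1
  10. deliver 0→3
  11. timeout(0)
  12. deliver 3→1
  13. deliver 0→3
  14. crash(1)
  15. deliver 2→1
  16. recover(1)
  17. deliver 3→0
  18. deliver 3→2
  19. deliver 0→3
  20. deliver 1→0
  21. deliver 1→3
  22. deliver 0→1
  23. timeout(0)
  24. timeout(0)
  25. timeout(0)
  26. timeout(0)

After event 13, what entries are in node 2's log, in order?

w

e1 propose(0,'w'): 0[coor,t=1,-]
e2 deliver 0→1: 1[part,t=1,-]
e3 deliver 1→0: ·
e4 deliver 0→3: 3[part,t=1,-]
e5 deliver 3→0: ·
e6 deliver 0→2: 2[part,t=1,-]
e7 deliver 2→0: 0[coor,t=1,w]
e8 deliver 0→2: 2[part,t=1,w]
e9 deliver 0→1: 1[part,t=1,w]
e10 deliver 0→3: 3[part,t=1,w]
e11 timeout(0): 0[coor,t=2,w]
e12 deliver 3→1: ·
e13 deliver 0→3: 3[part,t=2,w]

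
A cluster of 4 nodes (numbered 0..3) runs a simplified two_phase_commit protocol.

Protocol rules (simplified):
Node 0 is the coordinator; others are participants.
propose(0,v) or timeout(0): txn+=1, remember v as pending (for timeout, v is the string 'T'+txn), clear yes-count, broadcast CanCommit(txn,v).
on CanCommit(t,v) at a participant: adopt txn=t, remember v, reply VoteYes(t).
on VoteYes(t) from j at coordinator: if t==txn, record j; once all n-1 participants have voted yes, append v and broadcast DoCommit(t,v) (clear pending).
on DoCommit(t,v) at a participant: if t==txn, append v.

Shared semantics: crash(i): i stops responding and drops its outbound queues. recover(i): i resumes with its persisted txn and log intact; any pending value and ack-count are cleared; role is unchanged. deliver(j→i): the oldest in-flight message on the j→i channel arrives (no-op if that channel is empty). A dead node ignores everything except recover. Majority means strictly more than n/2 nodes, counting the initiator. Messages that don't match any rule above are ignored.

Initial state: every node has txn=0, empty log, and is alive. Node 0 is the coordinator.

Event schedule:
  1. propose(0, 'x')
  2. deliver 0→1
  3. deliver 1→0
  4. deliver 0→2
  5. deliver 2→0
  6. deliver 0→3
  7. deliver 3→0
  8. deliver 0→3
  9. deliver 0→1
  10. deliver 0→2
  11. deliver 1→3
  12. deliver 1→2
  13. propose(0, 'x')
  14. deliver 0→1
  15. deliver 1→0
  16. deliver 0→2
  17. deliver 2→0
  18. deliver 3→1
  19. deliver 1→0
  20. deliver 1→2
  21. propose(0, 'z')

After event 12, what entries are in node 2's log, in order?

x

e1 propose(0,'x'): 0[coor,t=1,-]
e2 deliver 0→1: 1[part,t=1,-]
e3 deliver 1→0: ·
e4 deliver 0→2: 2[part,t=1,-]
e5 deliver 2→0: ·
e6 deliver 0→3: 3[part,t=1,-]
e7 deliver 3→0: 0[coor,t=1,x]
e8 deliver 0→3: 3[part,t=1,x]
e9 deliver 0→1: 1[part,t=1,x]
e10 deliver 0→2: 2[part,t=1,x]
e11 deliver 1→3: ·
e12 deliver 1→2: ·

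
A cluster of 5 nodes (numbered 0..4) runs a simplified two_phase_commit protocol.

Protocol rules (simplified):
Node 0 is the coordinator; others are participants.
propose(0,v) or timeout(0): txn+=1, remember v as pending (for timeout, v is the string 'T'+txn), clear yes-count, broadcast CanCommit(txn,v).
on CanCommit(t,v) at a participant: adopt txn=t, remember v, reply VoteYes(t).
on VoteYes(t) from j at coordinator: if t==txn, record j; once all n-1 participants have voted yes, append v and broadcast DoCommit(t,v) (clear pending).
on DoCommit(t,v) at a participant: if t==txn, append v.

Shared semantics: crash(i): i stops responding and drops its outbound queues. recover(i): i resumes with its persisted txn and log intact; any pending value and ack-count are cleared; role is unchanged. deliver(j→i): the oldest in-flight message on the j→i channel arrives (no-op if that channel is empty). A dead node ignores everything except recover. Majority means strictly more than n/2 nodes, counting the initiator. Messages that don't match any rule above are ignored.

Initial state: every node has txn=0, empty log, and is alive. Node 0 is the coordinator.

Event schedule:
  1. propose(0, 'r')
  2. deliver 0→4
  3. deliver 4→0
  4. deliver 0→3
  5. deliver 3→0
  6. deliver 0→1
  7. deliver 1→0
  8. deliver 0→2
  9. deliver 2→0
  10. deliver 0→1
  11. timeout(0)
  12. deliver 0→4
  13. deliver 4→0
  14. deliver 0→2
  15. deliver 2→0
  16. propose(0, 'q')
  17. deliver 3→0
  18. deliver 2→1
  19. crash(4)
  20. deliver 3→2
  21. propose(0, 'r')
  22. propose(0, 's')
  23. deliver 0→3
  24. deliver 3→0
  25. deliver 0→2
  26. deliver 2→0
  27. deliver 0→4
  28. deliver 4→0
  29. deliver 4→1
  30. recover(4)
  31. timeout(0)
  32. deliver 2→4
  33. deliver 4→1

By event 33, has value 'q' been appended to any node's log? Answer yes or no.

1. propose(0,'r'):  <0:coor t1 ->
2. deliver 0→4:  <4:part t1 ->
3. deliver 4→0:  nop
4. deliver 0→3:  <3:part t1 ->
5. deliver 3→0:  nop
6. deliver 0→1:  <1:part t1 ->
7. deliver 1→0:  nop
8. deliver 0→2:  <2:part t1 ->
9. deliver 2→0:  <0:coor t1 r>
10. deliver 0→1:  <1:part t1 r>
11. timeout(0):  <0:coor t2 r>
12. deliver 0→4:  <4:part t1 r>
13. deliver 4→0:  nop
14. deliver 0→2:  <2:part t1 r>
15. deliver 2→0:  nop
16. propose(0,'q'):  <0:coor t3 r>
17. deliver 3→0:  nop
18. deliver 2→1:  nop
19. crash(4):  <4:✗part t1 r>
20. deliver 3→2:  nop
21. propose(0,'r'):  <0:coor t4 r>
22. propose(0,'s'):  <0:coor t5 r>
23. deliver 0→3:  <3:part t1 r>
24. deliver 3→0:  nop
25. deliver 0→2:  <2:part t2 r>
26. deliver 2→0:  nop
27. deliver 0→4:  nop
28. deliver 4→0:  nop
29. deliver 4→1:  nop
30. recover(4):  <4:part t1 r>
31. timeout(0):  <0:coor t6 r>
32. deliver 2→4:  nop
33. deliver 4→1:  nop

no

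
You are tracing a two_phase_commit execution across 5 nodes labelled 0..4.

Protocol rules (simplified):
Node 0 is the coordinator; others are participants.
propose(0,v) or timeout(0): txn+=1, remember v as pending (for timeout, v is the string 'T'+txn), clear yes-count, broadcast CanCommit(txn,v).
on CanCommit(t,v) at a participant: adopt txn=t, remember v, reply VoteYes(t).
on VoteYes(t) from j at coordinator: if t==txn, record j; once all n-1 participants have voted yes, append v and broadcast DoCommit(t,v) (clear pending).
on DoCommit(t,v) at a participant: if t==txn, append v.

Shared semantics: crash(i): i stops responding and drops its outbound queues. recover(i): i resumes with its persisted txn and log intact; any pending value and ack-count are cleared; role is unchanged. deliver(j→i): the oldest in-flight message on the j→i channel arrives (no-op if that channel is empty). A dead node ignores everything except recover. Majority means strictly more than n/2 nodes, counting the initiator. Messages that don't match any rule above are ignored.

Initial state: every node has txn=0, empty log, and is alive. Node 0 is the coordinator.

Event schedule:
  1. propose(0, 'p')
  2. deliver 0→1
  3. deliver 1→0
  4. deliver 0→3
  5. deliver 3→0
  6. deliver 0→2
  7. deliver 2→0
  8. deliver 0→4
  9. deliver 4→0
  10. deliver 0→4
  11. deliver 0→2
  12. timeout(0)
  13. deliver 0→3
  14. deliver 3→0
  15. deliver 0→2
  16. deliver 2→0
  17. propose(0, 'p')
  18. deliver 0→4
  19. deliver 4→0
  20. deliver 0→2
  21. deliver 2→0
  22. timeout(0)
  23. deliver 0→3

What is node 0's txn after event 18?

1. propose(0,'p'):  <0:coor t1 ->
2. deliver 0→1:  <1:part t1 ->
3. deliver 1→0:  nop
4. deliver 0→3:  <3:part t1 ->
5. deliver 3→0:  nop
6. deliver 0→2:  <2:part t1 ->
7. deliver 2→0:  nop
8. deliver 0→4:  <4:part t1 ->
9. deliver 4→0:  <0:coor t1 p>
10. deliver 0→4:  <4:part t1 p>
11. deliver 0→2:  <2:part t1 p>
12. timeout(0):  <0:coor t2 p>
13. deliver 0→3:  <3:part t1 p>
14. deliver 3→0:  nop
15. deliver 0→2:  <2:part t2 p>
16. deliver 2→0:  nop
17. propose(0,'p'):  <0:coor t3 p>
18. deliver 0→4:  <4:part t2 p>

3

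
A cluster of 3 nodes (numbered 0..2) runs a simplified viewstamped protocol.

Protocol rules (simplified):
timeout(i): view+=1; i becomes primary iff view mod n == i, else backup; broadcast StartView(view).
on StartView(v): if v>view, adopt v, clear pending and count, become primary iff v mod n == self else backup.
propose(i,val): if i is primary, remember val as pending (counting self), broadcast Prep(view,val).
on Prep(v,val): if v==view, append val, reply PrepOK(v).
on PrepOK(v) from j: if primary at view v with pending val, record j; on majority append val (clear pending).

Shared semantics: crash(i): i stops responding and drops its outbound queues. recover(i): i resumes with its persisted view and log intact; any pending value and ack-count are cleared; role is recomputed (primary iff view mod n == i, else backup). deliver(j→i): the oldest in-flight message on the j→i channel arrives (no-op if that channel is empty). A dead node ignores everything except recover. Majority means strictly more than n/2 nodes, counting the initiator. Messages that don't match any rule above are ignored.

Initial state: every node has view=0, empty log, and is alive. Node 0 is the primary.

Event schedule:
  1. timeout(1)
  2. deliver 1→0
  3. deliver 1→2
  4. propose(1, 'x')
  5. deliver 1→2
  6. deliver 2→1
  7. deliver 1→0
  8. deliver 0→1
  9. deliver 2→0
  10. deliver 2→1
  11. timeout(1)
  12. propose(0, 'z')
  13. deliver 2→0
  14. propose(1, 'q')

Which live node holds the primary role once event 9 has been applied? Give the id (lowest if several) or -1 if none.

1

1. timeout(1):  <1:prim v1 ->
2. deliver 1→0:  <0:back v1 ->
3. deliver 1→2:  <2:back v1 ->
4. propose(1,'x'):  nop
5. deliver 1→2:  <2:back v1 x>
6. deliver 2→1:  <1:prim v1 x>
7. deliver 1→0:  <0:back v1 x>
8. deliver 0→1:  nop
9. deliver 2→0:  nop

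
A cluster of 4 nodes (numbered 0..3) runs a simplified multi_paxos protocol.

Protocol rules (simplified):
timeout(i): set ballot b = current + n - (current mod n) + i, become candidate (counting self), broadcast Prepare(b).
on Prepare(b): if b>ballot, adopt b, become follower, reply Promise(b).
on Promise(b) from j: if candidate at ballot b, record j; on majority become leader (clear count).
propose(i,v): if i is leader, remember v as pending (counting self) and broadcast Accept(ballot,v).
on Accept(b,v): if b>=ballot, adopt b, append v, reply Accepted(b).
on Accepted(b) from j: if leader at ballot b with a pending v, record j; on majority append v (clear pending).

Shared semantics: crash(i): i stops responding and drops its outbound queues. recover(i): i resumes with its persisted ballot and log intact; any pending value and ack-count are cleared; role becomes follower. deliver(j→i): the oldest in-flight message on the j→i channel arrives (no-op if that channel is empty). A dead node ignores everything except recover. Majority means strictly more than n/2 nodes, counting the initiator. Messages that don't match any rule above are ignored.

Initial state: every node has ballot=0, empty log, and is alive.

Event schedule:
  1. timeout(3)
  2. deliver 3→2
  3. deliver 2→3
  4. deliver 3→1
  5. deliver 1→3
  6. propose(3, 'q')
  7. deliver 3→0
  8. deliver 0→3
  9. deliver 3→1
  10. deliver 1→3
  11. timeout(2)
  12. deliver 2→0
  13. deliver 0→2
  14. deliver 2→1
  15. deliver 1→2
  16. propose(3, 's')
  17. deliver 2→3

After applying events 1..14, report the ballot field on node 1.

e1 timeout(3): 3[cand,b=7,-]
e2 deliver 3→2: 2[foll,b=7,-]
e3 deliver 2→3: ·
e4 deliver 3→1: 1[foll,b=7,-]
e5 deliver 1→3: 3[lead,b=7,-]
e6 propose(3,'q'): ·
e7 deliver 3→0: 0[foll,b=7,-]
e8 deliver 0→3: ·
e9 deliver 3→1: 1[foll,b=7,q]
e10 deliver 1→3: ·
e11 timeout(2): 2[cand,b=10,-]
e12 deliver 2→0: 0[foll,b=10,-]
e13 deliver 0→2: ·
e14 deliver 2→1: 1[foll,b=10,q]

10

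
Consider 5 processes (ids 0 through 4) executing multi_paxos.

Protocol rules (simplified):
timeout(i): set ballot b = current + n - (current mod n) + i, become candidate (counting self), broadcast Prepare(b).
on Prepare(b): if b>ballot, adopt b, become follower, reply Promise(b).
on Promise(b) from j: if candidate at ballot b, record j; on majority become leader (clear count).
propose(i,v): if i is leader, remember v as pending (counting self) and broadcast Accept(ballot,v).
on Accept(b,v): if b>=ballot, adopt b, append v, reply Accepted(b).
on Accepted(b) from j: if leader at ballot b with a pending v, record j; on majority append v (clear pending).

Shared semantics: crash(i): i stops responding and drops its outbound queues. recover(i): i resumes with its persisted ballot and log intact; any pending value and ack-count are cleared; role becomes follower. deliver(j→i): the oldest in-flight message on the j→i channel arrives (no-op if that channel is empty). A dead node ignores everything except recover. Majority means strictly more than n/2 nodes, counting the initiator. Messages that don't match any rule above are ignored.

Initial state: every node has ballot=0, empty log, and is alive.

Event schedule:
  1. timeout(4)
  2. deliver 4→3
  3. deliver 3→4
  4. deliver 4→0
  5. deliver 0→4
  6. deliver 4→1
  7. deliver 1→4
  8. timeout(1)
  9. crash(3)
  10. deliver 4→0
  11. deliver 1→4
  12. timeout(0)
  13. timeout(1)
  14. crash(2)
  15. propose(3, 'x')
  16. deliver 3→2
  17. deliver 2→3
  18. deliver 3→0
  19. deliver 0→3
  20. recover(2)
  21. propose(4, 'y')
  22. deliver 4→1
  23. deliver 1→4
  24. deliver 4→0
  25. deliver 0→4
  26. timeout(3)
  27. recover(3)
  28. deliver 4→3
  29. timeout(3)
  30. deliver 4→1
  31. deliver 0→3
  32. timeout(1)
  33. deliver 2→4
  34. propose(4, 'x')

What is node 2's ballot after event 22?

[1] timeout(4) → N4(cand b9 [-])
[2] deliver 4→3 → N3(foll b9 [-])
[3] deliver 3→4 → ∅
[4] deliver 4→0 → N0(foll b9 [-])
[5] deliver 0→4 → N4(lead b9 [-])
[6] deliver 4→1 → N1(foll b9 [-])
[7] deliver 1→4 → ∅
[8] timeout(1) → N1(cand b11 [-])
[9] crash(3) → N3(✗foll b9 [-])
[10] deliver 4→0 → ∅
[11] deliver 1→4 → N4(foll b11 [-])
[12] timeout(0) → N0(cand b10 [-])
[13] timeout(1) → N1(cand b16 [-])
[14] crash(2) → N2(✗foll b0 [-])
[15] propose(3,'x') → ∅
[16] deliver 3→2 → ∅
[17] deliver 2→3 → ∅
[18] deliver 3→0 → ∅
[19] deliver 0→3 → ∅
[20] recover(2) → N2(foll b0 [-])
[21] propose(4,'y') → ∅
[22] deliver 4→1 → ∅

0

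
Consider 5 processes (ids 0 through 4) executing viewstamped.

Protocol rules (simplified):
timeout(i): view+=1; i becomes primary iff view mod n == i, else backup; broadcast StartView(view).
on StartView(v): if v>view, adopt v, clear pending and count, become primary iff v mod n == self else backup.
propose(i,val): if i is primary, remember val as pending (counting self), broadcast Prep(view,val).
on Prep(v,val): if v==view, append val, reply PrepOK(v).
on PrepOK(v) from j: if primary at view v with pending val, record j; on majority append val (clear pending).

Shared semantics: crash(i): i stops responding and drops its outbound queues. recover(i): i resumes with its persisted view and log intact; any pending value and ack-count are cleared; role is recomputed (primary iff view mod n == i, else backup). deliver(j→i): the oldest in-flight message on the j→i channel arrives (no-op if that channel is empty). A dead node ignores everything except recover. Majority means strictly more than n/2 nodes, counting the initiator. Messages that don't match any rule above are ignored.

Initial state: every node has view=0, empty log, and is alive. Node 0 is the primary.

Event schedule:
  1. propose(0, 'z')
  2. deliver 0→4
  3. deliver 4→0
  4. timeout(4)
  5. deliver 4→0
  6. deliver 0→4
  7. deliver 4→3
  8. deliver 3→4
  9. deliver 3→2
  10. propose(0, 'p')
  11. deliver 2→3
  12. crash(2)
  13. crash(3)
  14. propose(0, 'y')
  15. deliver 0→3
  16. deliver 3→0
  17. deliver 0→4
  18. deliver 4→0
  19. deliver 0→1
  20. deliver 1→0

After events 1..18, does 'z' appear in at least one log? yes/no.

after 1 — propose(0,'z'): ·
after 2 — deliver 0→4: n4:back/v0/[z]
after 3 — deliver 4→0: ·
after 4 — timeout(4): n4:back/v1/[z]
after 5 — deliver 4→0: n0:back/v1/[-]
after 6 — deliver 0→4: ·
after 7 — deliver 4→3: n3:back/v1/[-]
after 8 — deliver 3→4: ·
after 9 — deliver 3→2: ·
after 10 — propose(0,'p'): ·
after 11 — deliver 2→3: ·
after 12 — crash(2): n2:✗back/v0/[-]
after 13 — crash(3): n3:✗back/v1/[-]
after 14 — propose(0,'y'): ·
after 15 — deliver 0→3: ·
after 16 — deliver 3→0: ·
after 17 — deliver 0→4: ·
after 18 — deliver 4→0: ·

yes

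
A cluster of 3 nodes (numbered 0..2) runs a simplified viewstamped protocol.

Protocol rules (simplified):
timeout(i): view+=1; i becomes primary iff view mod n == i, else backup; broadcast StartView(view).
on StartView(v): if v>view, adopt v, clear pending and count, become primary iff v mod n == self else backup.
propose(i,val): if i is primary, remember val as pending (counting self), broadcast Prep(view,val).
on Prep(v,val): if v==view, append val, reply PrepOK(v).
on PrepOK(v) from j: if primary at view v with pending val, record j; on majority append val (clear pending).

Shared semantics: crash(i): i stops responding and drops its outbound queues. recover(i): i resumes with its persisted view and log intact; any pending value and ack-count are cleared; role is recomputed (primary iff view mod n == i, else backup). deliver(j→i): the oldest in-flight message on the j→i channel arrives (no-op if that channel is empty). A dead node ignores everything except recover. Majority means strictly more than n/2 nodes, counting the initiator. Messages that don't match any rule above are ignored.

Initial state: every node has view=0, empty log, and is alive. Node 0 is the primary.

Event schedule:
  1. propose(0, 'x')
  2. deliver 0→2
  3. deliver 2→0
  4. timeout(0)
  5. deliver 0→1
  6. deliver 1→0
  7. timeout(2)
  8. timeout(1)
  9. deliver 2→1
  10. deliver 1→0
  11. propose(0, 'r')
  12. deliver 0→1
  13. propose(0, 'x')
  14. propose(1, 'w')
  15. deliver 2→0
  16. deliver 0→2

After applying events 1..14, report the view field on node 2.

1

after 1 — propose(0,'x'): ·
after 2 — deliver 0→2: n2:back/v0/[x]
after 3 — deliver 2→0: n0:prim/v0/[x]
after 4 — timeout(0): n0:back/v1/[x]
after 5 — deliver 0→1: n1:back/v0/[x]
after 6 — deliver 1→0: ·
after 7 — timeout(2): n2:back/v1/[x]
after 8 — timeout(1): n1:prim/v1/[x]
after 9 — deliver 2→1: ·
after 10 — deliver 1→0: ·
after 11 — propose(0,'r'): ·
after 12 — deliver 0→1: ·
after 13 — propose(0,'x'): ·
after 14 — propose(1,'w'): ·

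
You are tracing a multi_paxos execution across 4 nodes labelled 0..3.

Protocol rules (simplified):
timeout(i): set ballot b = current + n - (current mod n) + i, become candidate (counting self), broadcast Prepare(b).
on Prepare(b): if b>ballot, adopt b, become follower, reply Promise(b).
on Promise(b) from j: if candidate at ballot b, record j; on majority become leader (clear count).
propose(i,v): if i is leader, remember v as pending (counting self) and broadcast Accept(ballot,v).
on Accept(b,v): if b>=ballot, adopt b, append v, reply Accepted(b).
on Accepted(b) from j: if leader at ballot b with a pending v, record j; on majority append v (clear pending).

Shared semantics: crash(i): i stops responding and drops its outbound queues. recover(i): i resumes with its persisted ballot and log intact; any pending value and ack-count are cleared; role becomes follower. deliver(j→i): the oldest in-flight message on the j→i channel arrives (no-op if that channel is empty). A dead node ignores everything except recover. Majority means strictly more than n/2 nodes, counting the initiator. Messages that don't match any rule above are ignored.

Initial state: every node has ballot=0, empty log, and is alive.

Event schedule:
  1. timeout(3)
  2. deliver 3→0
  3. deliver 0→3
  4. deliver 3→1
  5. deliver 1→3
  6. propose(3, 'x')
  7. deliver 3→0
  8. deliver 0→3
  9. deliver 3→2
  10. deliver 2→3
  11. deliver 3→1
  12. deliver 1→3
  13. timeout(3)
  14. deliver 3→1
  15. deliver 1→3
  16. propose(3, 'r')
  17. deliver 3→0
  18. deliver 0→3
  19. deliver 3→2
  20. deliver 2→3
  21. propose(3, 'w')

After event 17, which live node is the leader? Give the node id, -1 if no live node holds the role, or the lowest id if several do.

-1

after 1 — timeout(3): n3:cand/b7/[-]
after 2 — deliver 3→0: n0:foll/b7/[-]
after 3 — deliver 0→3: ·
after 4 — deliver 3→1: n1:foll/b7/[-]
after 5 — deliver 1→3: n3:lead/b7/[-]
after 6 — propose(3,'x'): ·
after 7 — deliver 3→0: n0:foll/b7/[x]
after 8 — deliver 0→3: ·
after 9 — deliver 3→2: n2:foll/b7/[-]
after 10 — deliver 2→3: ·
after 11 — deliver 3→1: n1:foll/b7/[x]
after 12 — deliver 1→3: n3:lead/b7/[x]
after 13 — timeout(3): n3:cand/b11/[x]
after 14 — deliver 3→1: n1:foll/b11/[x]
after 15 — deliver 1→3: ·
after 16 — propose(3,'r'): ·
after 17 — deliver 3→0: n0:foll/b11/[x]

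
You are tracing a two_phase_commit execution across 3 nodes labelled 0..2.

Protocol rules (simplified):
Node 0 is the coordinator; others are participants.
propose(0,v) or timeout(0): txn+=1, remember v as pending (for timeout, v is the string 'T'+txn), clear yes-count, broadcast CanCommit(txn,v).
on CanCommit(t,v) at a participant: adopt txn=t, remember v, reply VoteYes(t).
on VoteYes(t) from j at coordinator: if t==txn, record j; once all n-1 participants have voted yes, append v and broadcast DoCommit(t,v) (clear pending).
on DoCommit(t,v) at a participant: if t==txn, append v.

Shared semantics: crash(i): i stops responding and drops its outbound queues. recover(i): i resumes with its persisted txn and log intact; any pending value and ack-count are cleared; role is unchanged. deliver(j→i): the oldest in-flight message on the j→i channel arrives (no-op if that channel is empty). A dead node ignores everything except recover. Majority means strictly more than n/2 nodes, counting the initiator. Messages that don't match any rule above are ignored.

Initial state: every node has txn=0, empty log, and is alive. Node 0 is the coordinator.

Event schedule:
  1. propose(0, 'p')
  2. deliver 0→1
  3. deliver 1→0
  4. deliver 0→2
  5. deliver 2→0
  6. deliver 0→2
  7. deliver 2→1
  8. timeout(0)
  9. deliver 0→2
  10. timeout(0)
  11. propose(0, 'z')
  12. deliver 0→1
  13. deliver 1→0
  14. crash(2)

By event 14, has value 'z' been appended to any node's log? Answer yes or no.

no

step 1 propose(0,'p'): 0={coor,t=1,log=-}
step 2 deliver 0→1: 1={part,t=1,log=-}
step 3 deliver 1→0: —
step 4 deliver 0→2: 2={part,t=1,log=-}
step 5 deliver 2→0: 0={coor,t=1,log=p}
step 6 deliver 0→2: 2={part,t=1,log=p}
step 7 deliver 2→1: —
step 8 timeout(0): 0={coor,t=2,log=p}
step 9 deliver 0→2: 2={part,t=2,log=p}
step 10 timeout(0): 0={coor,t=3,log=p}
step 11 propose(0,'z'): 0={coor,t=4,log=p}
step 12 deliver 0→1: 1={part,t=1,log=p}
step 13 deliver 1→0: —
step 14 crash(2): 2={✗part,t=2,log=p}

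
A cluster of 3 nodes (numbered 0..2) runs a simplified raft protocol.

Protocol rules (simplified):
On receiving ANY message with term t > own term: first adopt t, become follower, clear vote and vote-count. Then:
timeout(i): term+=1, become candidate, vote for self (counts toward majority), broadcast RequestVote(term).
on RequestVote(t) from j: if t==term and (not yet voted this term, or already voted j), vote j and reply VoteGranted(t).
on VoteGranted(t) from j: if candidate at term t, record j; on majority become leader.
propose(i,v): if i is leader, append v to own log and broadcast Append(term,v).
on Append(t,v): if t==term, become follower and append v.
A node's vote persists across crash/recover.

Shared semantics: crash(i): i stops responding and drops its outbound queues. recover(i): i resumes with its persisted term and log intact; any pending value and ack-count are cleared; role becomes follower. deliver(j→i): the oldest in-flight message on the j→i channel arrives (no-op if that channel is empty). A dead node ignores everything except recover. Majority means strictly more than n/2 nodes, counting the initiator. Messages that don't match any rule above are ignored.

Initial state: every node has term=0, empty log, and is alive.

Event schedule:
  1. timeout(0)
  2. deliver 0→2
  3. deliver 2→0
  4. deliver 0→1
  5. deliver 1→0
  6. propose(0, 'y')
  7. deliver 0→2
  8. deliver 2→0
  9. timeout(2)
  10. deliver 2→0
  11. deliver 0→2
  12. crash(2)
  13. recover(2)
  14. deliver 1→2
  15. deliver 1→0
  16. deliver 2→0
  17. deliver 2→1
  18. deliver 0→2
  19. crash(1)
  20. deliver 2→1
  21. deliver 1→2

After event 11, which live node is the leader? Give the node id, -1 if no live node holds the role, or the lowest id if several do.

2

after 1 — timeout(0): n0:cand/t1/[-]
after 2 — deliver 0→2: n2:foll/t1/[-]
after 3 — deliver 2→0: n0:lead/t1/[-]
after 4 — deliver 0→1: n1:foll/t1/[-]
after 5 — deliver 1→0: ·
after 6 — propose(0,'y'): n0:lead/t1/[y]
after 7 — deliver 0→2: n2:foll/t1/[y]
after 8 — deliver 2→0: ·
after 9 — timeout(2): n2:cand/t2/[y]
after 10 — deliver 2→0: n0:foll/t2/[y]
after 11 — deliver 0→2: n2:lead/t2/[y]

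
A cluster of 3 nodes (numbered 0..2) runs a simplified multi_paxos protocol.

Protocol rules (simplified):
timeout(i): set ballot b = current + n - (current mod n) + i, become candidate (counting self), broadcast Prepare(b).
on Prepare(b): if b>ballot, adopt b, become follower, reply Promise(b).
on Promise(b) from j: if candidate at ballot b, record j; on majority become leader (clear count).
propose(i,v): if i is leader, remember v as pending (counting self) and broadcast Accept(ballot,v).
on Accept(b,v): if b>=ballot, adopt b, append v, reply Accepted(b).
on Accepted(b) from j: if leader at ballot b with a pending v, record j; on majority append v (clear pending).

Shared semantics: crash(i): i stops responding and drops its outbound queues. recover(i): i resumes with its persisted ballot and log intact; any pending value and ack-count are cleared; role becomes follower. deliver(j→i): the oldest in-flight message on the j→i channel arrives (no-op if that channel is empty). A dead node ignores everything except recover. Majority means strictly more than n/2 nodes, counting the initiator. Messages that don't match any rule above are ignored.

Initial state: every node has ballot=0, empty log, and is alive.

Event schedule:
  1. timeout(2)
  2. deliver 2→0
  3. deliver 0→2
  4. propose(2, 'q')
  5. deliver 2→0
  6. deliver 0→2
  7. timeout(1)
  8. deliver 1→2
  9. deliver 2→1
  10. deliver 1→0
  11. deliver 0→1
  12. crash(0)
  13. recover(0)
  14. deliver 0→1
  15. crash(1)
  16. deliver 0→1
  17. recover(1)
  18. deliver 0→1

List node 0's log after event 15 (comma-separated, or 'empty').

step 1 timeout(2): 2={cand,b=5,log=-}
step 2 deliver 2→0: 0={foll,b=5,log=-}
step 3 deliver 0→2: 2={lead,b=5,log=-}
step 4 propose(2,'q'): —
step 5 deliver 2→0: 0={foll,b=5,log=q}
step 6 deliver 0→2: 2={lead,b=5,log=q}
step 7 timeout(1): 1={cand,b=4,log=-}
step 8 deliver 1→2: —
step 9 deliver 2→1: 1={foll,b=5,log=-}
step 10 deliver 1→0: —
step 11 deliver 0→1: —
step 12 crash(0): 0={✗foll,b=5,log=q}
step 13 recover(0): 0={foll,b=5,log=q}
step 14 deliver 0→1: —
step 15 crash(1): 1={✗foll,b=5,log=-}

q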